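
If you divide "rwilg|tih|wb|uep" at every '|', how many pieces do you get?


Input string: 'rwilg|tih|wb|uep'
Delimiter: '|'
Split result: 'rwilg', 'tih', 'wb', 'uep'
Number of parts: 4


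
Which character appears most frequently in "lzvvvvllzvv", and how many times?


Input: 'lzvvvvllzvv'
Operation: tally each character
Counts: 'l':3, 'v':6, 'z':2
Maximum: 'v' appears 6 times


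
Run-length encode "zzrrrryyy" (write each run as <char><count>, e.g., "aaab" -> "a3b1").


Input: 'zzrrrryyy'
Operation: identify consecutive runs
Runs: 'zz' -> z2, 'rrrr' -> r4, 'yyy' -> y3
Encoded: z2r4y3


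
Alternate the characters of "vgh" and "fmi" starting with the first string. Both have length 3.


String 1: 'vgh'
String 2: 'fmi'
Operation: alternate characters
Pairs: 'v'+'f', 'g'+'m', 'h'+'i'
Result: vfgmhi


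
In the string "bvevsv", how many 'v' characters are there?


Input string: 'bvevsv'
Target character: 'v'
Scan each position: s[1]='v', s[3]='v', s[5]='v'
Matches found at indices: 1, 3, 5
Total: 3


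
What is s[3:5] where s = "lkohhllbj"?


Input string: 'lkohhllbj'
Operation: slice [3:5]
Extract characters: s[3]='h', s[4]='h'
Result: hh


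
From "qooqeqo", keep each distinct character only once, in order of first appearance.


Input: 'qooqeqo'
Operation: keep first occurrence of each character
Scan: s[0]='q' new -> keep; s[1]='o' new -> keep; s[2]='o' seen -> skip; s[3]='q' seen -> skip; s[4]='e' new -> keep; s[5]='q' seen -> skip; s[6]='o' seen -> skip
Result: qoe


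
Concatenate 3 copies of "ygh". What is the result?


Input string: 'ygh'
Operation: repeat 3 times
Concatenation: 'ygh' + 'ygh' + 'ygh'
Result: yghyghygh


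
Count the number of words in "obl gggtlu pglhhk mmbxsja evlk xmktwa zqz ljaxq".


Input string: 'obl gggtlu pglhhk mmbxsja evlk xmktwa zqz ljaxq'
Operation: split by spaces
Words found: 'obl', 'gggtlu', 'pglhhk', 'mmbxsja', 'evlk', 'xmktwa', 'zqz', 'ljaxq'
Word count: 8


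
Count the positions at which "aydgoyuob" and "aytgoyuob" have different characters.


String 1: 'aydgoyuob'
String 2: 'aytgoyuob'
Compare each position: pos 0: 'a'=='a', pos 1: 'y'=='y', pos 2: 'd'!='t', pos 3: 'g'=='g', pos 4: 'o'=='o', pos 5: 'y'=='y', pos 6: 'u'=='u', pos 7: 'o'=='o', pos 8: 'b'=='b'
Differing positions: 1
Hamming distance: 1


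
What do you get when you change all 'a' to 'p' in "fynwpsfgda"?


Input string: 'fynwpsfgda'
Operation: replace 'a' with 'p'
Positions of 'a': 9
After replacement: fynwpsfgdp


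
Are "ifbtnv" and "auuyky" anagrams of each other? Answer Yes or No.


String 1: 'ifbtnv' -> sorted: 'bfintv'
String 2: 'auuyky' -> sorted: 'akuuyy'
Compare sorted forms: 'bfintv' != 'akuuyy'
Anagram: No


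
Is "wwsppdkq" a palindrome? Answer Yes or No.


Input string: 'wwsppdkq'
Reversed: 'qkdppsww'
Compare pairs: s[0]='w' vs s[7]='q' (mismatch), s[1]='w' vs s[6]='k' (mismatch), s[2]='s' vs s[5]='d' (mismatch), s[3]='p' vs s[4]='p' (match)
Palindrome: No


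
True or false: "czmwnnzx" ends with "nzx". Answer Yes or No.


Input string: 'czmwnnzx'
Suffix to check: 'nzx'
Last 3 characters of input: 'nzx'
Match: True
Result: Yes


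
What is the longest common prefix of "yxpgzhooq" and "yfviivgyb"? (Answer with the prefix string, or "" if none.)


String 1: 'yxpgzhooq'
String 2: 'yfviivgyb'
Compare position by position:
pos 0: 'y' vs 'y' match
pos 1: 'x' vs 'f' differ -> stop
Longest common prefix: "y" (length 1)


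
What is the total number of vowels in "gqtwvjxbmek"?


Input string: 'gqtwvjxbmek'
Operation: count vowels (a, e, i, o, u)
Scan: s[0]='g', s[1]='q', s[2]='t', s[3]='w', s[4]='v', s[5]='j', s[6]='x', s[7]='b', s[8]='m', s[9]='e' (vowel), s[10]='k'
Vowels found: 1
Result: 1


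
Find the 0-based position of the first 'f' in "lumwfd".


Input string: 'lumwfd'
Target: 'f'
Scanning left to right: s[0]='l', s[1]='u', s[2]='m', s[3]='w', s[4]='f'
First match at index: 4


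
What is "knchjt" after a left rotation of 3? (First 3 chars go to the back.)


Input: 'knchjt', shift = 3
Operation: split at index 3 and swap parts
Front part s[0:3] = 'knc'
Back part s[3:] = 'hjt'
Rotated = back + front = 'hjt' + 'knc'
Result: hjtknc


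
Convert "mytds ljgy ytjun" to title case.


Input string: 'mytds ljgy ytjun'
Operation: capitalize first letter of each word
Word transformations: 'mytds'->'Mytds', 'ljgy'->'Ljgy', 'ytjun'->'Ytjun'
Result: Mytds Ljgy Ytjun


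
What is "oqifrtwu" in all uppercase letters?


Input string: 'oqifrtwu'
Operation: convert each letter to uppercase
Mapping: 'o'->'O', 'q'->'Q', 'i'->'I', 'f'->'F', 'r'->'R', 't'->'T', 'w'->'W', 'u'->'U'
Result: OQIFRTWU


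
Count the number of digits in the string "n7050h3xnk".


Input string: 'n7050h3xnk'
Operation: count digit characters (0-9)
Scan: 'n', '7'(digit), '0'(digit), '5'(digit), '0'(digit), 'h', '3'(digit), 'x', 'n', 'k'
Digits found: 5
Result: 5


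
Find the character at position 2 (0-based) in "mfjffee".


Input string: 'mfjffee'
Operation: get character at index 2
Index mapping: s[0]='m', s[1]='f', s[2]='j'
Result: 'j'


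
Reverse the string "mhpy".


Input string: 'mhpy'
Operation: reverse character order
Original order: 'm' -> 'h' -> 'p' -> 'y'
Reversed order: 'y' -> 'p' -> 'h' -> 'm'
Result: yphm


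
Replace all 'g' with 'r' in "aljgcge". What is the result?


Input string: 'aljgcge'
Operation: replace 'g' with 'r'
Positions of 'g': 3, 5
After replacement: aljrcre


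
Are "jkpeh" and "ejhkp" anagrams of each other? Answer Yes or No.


String 1: 'jkpeh' -> sorted: 'ehjkp'
String 2: 'ejhkp' -> sorted: 'ehjkp'
Compare sorted forms: 'ehjkp' == 'ehjkp'
Anagram: Yes


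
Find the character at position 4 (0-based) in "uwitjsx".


Input string: 'uwitjsx'
Operation: get character at index 4
Index mapping: s[0]='u', s[1]='w', s[2]='i', s[3]='t', s[4]='j'
Result: 'j'


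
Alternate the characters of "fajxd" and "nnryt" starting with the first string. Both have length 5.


String 1: 'fajxd'
String 2: 'nnryt'
Operation: alternate characters
Pairs: 'f'+'n', 'a'+'n', 'j'+'r', 'x'+'y', 'd'+'t'
Result: fnanjrxydt


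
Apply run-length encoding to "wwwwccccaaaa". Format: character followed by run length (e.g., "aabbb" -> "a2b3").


Input: 'wwwwccccaaaa'
Operation: identify consecutive runs
Runs: 'wwww' -> w4, 'cccc' -> c4, 'aaaa' -> a4
Encoded: w4c4a4


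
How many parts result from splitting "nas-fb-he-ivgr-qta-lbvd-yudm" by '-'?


Input string: 'nas-fb-he-ivgr-qta-lbvd-yudm'
Delimiter: '-'
Split result: 'nas', 'fb', 'he', 'ivgr', 'qta', 'lbvd', 'yudm'
Number of parts: 7


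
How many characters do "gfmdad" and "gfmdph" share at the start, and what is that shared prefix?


String 1: 'gfmdad'
String 2: 'gfmdph'
Compare position by position:
pos 0: 'g' vs 'g' match
pos 1: 'f' vs 'f' match
pos 2: 'm' vs 'm' match
pos 3: 'd' vs 'd' match
pos 4: 'a' vs 'p' differ -> stop
Longest common prefix: "gfmd" (length 4)


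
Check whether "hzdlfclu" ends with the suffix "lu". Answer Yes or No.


Input string: 'hzdlfclu'
Suffix to check: 'lu'
Last 2 characters of input: 'lu'
Match: True
Result: Yes


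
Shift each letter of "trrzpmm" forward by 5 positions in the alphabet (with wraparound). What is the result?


Input: 'trrzpmm', shift = 5
Operation: for each letter, (position + 5) mod 26
Mapping: 't'(19+5=24)->'y', 'r'(17+5=22)->'w', 'r'(17+5=22)->'w', 'z'(25+5=30, 30 mod 26=4)->'e', 'p'(15+5=20)->'u', 'm'(12+5=17)->'r', 'm'(12+5=17)->'r'
Result: ywweurr


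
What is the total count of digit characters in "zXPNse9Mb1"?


Input string: 'zXPNse9Mb1'
Operation: count digit characters (0-9)
Scan: 'z', 'X', 'P', 'N', 's', 'e', '9'(digit), 'M', 'b', '1'(digit)
Digits found: 2
Result: 2


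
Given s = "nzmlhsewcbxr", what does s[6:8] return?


Input string: 'nzmlhsewcbxr'
Operation: slice [6:8]
Extract characters: s[6]='e', s[7]='w'
Result: ew


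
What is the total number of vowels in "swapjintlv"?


Input string: 'swapjintlv'
Operation: count vowels (a, e, i, o, u)
Scan: s[0]='s', s[1]='w', s[2]='a' (vowel), s[3]='p', s[4]='j', s[5]='i' (vowel), s[6]='n', s[7]='t', s[8]='l', s[9]='v'
Vowels found: 2
Result: 2


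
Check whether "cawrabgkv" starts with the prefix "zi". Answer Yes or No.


Input string: 'cawrabgkv'
Prefix to check: 'zi'
First 2 characters of input: 'ca'
Match: False
Result: No


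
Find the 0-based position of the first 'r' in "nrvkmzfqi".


Input string: 'nrvkmzfqi'
Target: 'r'
Scanning left to right: s[0]='n', s[1]='r'
First match at index: 1


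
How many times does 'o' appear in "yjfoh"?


Input string: 'yjfoh'
Target character: 'o'
Scan each position: s[3]='o'
Matches found at indices: 3
Total: 1


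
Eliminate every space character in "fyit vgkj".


Input string: 'fyit vgkj'
Operation: remove all spaces
Words: 'fyit', 'vgkj'
Join without spaces: fyitvgkj


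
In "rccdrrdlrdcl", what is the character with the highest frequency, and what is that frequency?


Input: 'rccdrrdlrdcl'
Operation: tally each character
Counts: 'c':3, 'd':3, 'l':2, 'r':4
Maximum: 'r' appears 4 times


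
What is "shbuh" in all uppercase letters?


Input string: 'shbuh'
Operation: convert each letter to uppercase
Mapping: 's'->'S', 'h'->'H', 'b'->'B', 'u'->'U', 'h'->'H'
Result: SHBUH


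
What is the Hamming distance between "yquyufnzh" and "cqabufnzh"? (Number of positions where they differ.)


String 1: 'yquyufnzh'
String 2: 'cqabufnzh'
Compare each position: pos 0: 'y'!='c', pos 1: 'q'=='q', pos 2: 'u'!='a', pos 3: 'y'!='b', pos 4: 'u'=='u', pos 5: 'f'=='f', pos 6: 'n'=='n', pos 7: 'z'=='z', pos 8: 'h'=='h'
Differing positions: 3
Hamming distance: 3


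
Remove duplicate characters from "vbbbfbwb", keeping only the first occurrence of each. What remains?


Input: 'vbbbfbwb'
Operation: keep first occurrence of each character
Scan: s[0]='v' new -> keep; s[1]='b' new -> keep; s[2]='b' seen -> skip; s[3]='b' seen -> skip; s[4]='f' new -> keep; s[5]='b' seen -> skip; s[6]='w' new -> keep; s[7]='b' seen -> skip
Result: vbfw


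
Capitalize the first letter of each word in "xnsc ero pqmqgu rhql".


Input string: 'xnsc ero pqmqgu rhql'
Operation: capitalize first letter of each word
Word transformations: 'xnsc'->'Xnsc', 'ero'->'Ero', 'pqmqgu'->'Pqmqgu', 'rhql'->'Rhql'
Result: Xnsc Ero Pqmqgu Rhql


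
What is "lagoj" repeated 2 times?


Input string: 'lagoj'
Operation: repeat 2 times
Concatenation: 'lagoj' + 'lagoj'
Result: lagojlagoj


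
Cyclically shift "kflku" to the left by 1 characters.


Input: 'kflku', shift = 1
Operation: split at index 1 and swap parts
Front part s[0:1] = 'k'
Back part s[1:] = 'flku'
Rotated = back + front = 'flku' + 'k'
Result: flkuk


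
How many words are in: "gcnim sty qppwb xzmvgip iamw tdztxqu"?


Input string: 'gcnim sty qppwb xzmvgip iamw tdztxqu'
Operation: split by spaces
Words found: 'gcnim', 'sty', 'qppwb', 'xzmvgip', 'iamw', 'tdztxqu'
Word count: 6


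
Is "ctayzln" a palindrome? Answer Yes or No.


Input string: 'ctayzln'
Reversed: 'nlzyatc'
Compare pairs: s[0]='c' vs s[6]='n' (mismatch), s[1]='t' vs s[5]='l' (mismatch), s[2]='a' vs s[4]='z' (mismatch)
Palindrome: No


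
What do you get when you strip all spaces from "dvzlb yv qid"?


Input string: 'dvzlb yv qid'
Operation: remove all spaces
Words: 'dvzlb', 'yv', 'qid'
Join without spaces: dvzlbyvqid


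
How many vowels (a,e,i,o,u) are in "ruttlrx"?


Input string: 'ruttlrx'
Operation: count vowels (a, e, i, o, u)
Scan: s[0]='r', s[1]='u' (vowel), s[2]='t', s[3]='t', s[4]='l', s[5]='r', s[6]='x'
Vowels found: 1
Result: 1


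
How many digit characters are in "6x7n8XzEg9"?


Input string: '6x7n8XzEg9'
Operation: count digit characters (0-9)
Scan: '6'(digit), 'x', '7'(digit), 'n', '8'(digit), 'X', 'z', 'E', 'g', '9'(digit)
Digits found: 4
Result: 4


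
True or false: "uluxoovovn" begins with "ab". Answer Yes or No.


Input string: 'uluxoovovn'
Prefix to check: 'ab'
First 2 characters of input: 'ul'
Match: False
Result: No


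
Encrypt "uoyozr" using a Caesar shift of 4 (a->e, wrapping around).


Input: 'uoyozr', shift = 4
Operation: for each letter, (position + 4) mod 26
Mapping: 'u'(20+4=24)->'y', 'o'(14+4=18)->'s', 'y'(24+4=28, 28 mod 26=2)->'c', 'o'(14+4=18)->'s', 'z'(25+4=29, 29 mod 26=3)->'d', 'r'(17+4=21)->'v'
Result: yscsdv


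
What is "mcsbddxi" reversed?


Input string: 'mcsbddxi'
Operation: reverse character order
Original order: 'm' -> 'c' -> 's' -> 'b' -> 'd' -> 'd' -> 'x' -> 'i'
Reversed order: 'i' -> 'x' -> 'd' -> 'd' -> 'b' -> 's' -> 'c' -> 'm'
Result: ixddbscm


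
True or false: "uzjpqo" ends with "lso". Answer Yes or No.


Input string: 'uzjpqo'
Suffix to check: 'lso'
Last 3 characters of input: 'pqo'
Match: False
Result: No


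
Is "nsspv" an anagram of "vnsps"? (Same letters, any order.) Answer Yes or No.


String 1: 'vnsps' -> sorted: 'npssv'
String 2: 'nsspv' -> sorted: 'npssv'
Compare sorted forms: 'npssv' == 'npssv'
Anagram: Yes


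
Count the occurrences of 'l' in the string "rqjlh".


Input string: 'rqjlh'
Target character: 'l'
Scan each position: s[3]='l'
Matches found at indices: 3
Total: 1


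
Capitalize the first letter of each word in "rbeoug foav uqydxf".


Input string: 'rbeoug foav uqydxf'
Operation: capitalize first letter of each word
Word transformations: 'rbeoug'->'Rbeoug', 'foav'->'Foav', 'uqydxf'->'Uqydxf'
Result: Rbeoug Foav Uqydxf


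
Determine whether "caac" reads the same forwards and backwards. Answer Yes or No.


Input string: 'caac'
Reversed: 'caac'
Compare pairs: s[0]='c' vs s[3]='c' (match), s[1]='a' vs s[2]='a' (match)
Palindrome: Yes


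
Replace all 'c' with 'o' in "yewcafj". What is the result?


Input string: 'yewcafj'
Operation: replace 'c' with 'o'
Positions of 'c': 3
After replacement: yewoafj


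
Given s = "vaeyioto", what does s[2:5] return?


Input string: 'vaeyioto'
Operation: slice [2:5]
Extract characters: s[2]='e', s[3]='y', s[4]='i'
Result: eyi


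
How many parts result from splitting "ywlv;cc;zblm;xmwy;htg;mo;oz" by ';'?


Input string: 'ywlv;cc;zblm;xmwy;htg;mo;oz'
Delimiter: ';'
Split result: 'ywlv', 'cc', 'zblm', 'xmwy', 'htg', 'mo', 'oz'
Number of parts: 7


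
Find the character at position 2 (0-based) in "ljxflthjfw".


Input string: 'ljxflthjfw'
Operation: get character at index 2
Index mapping: s[0]='l', s[1]='j', s[2]='x'
Result: 'x'


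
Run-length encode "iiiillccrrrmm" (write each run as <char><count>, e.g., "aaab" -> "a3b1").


Input: 'iiiillccrrrmm'
Operation: identify consecutive runs
Runs: 'iiii' -> i4, 'll' -> l2, 'cc' -> c2, 'rrr' -> r3, 'mm' -> m2
Encoded: i4l2c2r3m2


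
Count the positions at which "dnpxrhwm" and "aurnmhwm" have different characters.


String 1: 'dnpxrhwm'
String 2: 'aurnmhwm'
Compare each position: pos 0: 'd'!='a', pos 1: 'n'!='u', pos 2: 'p'!='r', pos 3: 'x'!='n', pos 4: 'r'!='m', pos 5: 'h'=='h', pos 6: 'w'=='w', pos 7: 'm'=='m'
Differing positions: 5
Hamming distance: 5


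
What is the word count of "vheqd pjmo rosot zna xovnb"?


Input string: 'vheqd pjmo rosot zna xovnb'
Operation: split by spaces
Words found: 'vheqd', 'pjmo', 'rosot', 'zna', 'xovnb'
Word count: 5


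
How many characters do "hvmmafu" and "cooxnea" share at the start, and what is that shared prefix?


String 1: 'hvmmafu'
String 2: 'cooxnea'
Compare position by position:
pos 0: 'h' vs 'c' differ -> stop
Longest common prefix: "" (length 0)


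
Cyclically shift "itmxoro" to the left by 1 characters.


Input: 'itmxoro', shift = 1
Operation: split at index 1 and swap parts
Front part s[0:1] = 'i'
Back part s[1:] = 'tmxoro'
Rotated = back + front = 'tmxoro' + 'i'
Result: tmxoroi


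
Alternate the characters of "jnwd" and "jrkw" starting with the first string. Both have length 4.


String 1: 'jnwd'
String 2: 'jrkw'
Operation: alternate characters
Pairs: 'j'+'j', 'n'+'r', 'w'+'k', 'd'+'w'
Result: jjnrwkdw


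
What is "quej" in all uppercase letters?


Input string: 'quej'
Operation: convert each letter to uppercase
Mapping: 'q'->'Q', 'u'->'U', 'e'->'E', 'j'->'J'
Result: QUEJ


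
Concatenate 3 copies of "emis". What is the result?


Input string: 'emis'
Operation: repeat 3 times
Concatenation: 'emis' + 'emis' + 'emis'
Result: emisemisemis


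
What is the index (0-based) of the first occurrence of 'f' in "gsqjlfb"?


Input string: 'gsqjlfb'
Target: 'f'
Scanning left to right: s[0]='g', s[1]='s', s[2]='q', s[3]='j', s[4]='l', s[5]='f'
First match at index: 5


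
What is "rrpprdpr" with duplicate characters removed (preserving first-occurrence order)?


Input: 'rrpprdpr'
Operation: keep first occurrence of each character
Scan: s[0]='r' new -> keep; s[1]='r' seen -> skip; s[2]='p' new -> keep; s[3]='p' seen -> skip; s[4]='r' seen -> skip; s[5]='d' new -> keep; s[6]='p' seen -> skip; s[7]='r' seen -> skip
Result: rpd


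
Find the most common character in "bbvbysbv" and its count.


Input: 'bbvbysbv'
Operation: tally each character
Counts: 'b':4, 's':1, 'v':2, 'y':1
Maximum: 'b' appears 4 times


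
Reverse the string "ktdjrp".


Input string: 'ktdjrp'
Operation: reverse character order
Original order: 'k' -> 't' -> 'd' -> 'j' -> 'r' -> 'p'
Reversed order: 'p' -> 'r' -> 'j' -> 'd' -> 't' -> 'k'
Result: prjdtk


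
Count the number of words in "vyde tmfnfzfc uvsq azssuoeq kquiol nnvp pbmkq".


Input string: 'vyde tmfnfzfc uvsq azssuoeq kquiol nnvp pbmkq'
Operation: split by spaces
Words found: 'vyde', 'tmfnfzfc', 'uvsq', 'azssuoeq', 'kquiol', 'nnvp', 'pbmkq'
Word count: 7


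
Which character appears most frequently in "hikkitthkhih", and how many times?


Input: 'hikkitthkhih'
Operation: tally each character
Counts: 'h':4, 'i':3, 'k':3, 't':2
Maximum: 'h' appears 4 times


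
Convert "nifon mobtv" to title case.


Input string: 'nifon mobtv'
Operation: capitalize first letter of each word
Word transformations: 'nifon'->'Nifon', 'mobtv'->'Mobtv'
Result: Nifon Mobtv


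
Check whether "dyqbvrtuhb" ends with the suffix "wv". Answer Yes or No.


Input string: 'dyqbvrtuhb'
Suffix to check: 'wv'
Last 2 characters of input: 'hb'
Match: False
Result: No


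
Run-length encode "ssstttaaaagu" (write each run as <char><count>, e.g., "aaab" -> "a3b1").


Input: 'ssstttaaaagu'
Operation: identify consecutive runs
Runs: 'sss' -> s3, 'ttt' -> t3, 'aaaa' -> a4, 'g' -> g1, 'u' -> u1
Encoded: s3t3a4g1u1


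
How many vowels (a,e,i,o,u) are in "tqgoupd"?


Input string: 'tqgoupd'
Operation: count vowels (a, e, i, o, u)
Scan: s[0]='t', s[1]='q', s[2]='g', s[3]='o' (vowel), s[4]='u' (vowel), s[5]='p', s[6]='d'
Vowels found: 2
Result: 2


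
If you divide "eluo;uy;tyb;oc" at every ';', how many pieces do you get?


Input string: 'eluo;uy;tyb;oc'
Delimiter: ';'
Split result: 'eluo', 'uy', 'tyb', 'oc'
Number of parts: 4


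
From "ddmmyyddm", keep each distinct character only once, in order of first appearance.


Input: 'ddmmyyddm'
Operation: keep first occurrence of each character
Scan: s[0]='d' new -> keep; s[1]='d' seen -> skip; s[2]='m' new -> keep; s[3]='m' seen -> skip; s[4]='y' new -> keep; s[5]='y' seen -> skip; s[6]='d' seen -> skip; s[7]='d' seen -> skip; s[8]='m' seen -> skip
Result: dmy


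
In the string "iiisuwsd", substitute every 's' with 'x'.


Input string: 'iiisuwsd'
Operation: replace 's' with 'x'
Positions of 's': 3, 6
After replacement: iiixuwxd


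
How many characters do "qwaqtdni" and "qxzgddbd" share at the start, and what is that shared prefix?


String 1: 'qwaqtdni'
String 2: 'qxzgddbd'
Compare position by position:
pos 0: 'q' vs 'q' match
pos 1: 'w' vs 'x' differ -> stop
Longest common prefix: "q" (length 1)


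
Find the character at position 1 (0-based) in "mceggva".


Input string: 'mceggva'
Operation: get character at index 1
Index mapping: s[0]='m', s[1]='c'
Result: 'c'


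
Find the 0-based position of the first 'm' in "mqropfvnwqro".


Input string: 'mqropfvnwqro'
Target: 'm'
Scanning left to right: s[0]='m'
First match at index: 0


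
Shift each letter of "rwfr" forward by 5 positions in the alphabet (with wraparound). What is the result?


Input: 'rwfr', shift = 5
Operation: for each letter, (position + 5) mod 26
Mapping: 'r'(17+5=22)->'w', 'w'(22+5=27, 27 mod 26=1)->'b', 'f'(5+5=10)->'k', 'r'(17+5=22)->'w'
Result: wbkw


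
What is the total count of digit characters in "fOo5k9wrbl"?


Input string: 'fOo5k9wrbl'
Operation: count digit characters (0-9)
Scan: 'f', 'O', 'o', '5'(digit), 'k', '9'(digit), 'w', 'r', 'b', 'l'
Digits found: 2
Result: 2


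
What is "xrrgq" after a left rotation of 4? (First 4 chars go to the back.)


Input: 'xrrgq', shift = 4
Operation: split at index 4 and swap parts
Front part s[0:4] = 'xrrg'
Back part s[4:] = 'q'
Rotated = back + front = 'q' + 'xrrg'
Result: qxrrg


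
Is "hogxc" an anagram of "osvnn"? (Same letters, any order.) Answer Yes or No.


String 1: 'osvnn' -> sorted: 'nnosv'
String 2: 'hogxc' -> sorted: 'cghox'
Compare sorted forms: 'nnosv' != 'cghox'
Anagram: No


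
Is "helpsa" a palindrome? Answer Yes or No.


Input string: 'helpsa'
Reversed: 'aspleh'
Compare pairs: s[0]='h' vs s[5]='a' (mismatch), s[1]='e' vs s[4]='s' (mismatch), s[2]='l' vs s[3]='p' (mismatch)
Palindrome: No


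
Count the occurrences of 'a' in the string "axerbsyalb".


Input string: 'axerbsyalb'
Target character: 'a'
Scan each position: s[0]='a', s[7]='a'
Matches found at indices: 0, 7
Total: 2


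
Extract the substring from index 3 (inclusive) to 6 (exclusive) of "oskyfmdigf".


Input string: 'oskyfmdigf'
Operation: slice [3:6]
Extract characters: s[3]='y', s[4]='f', s[5]='m'
Result: yfm


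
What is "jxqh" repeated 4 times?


Input string: 'jxqh'
Operation: repeat 4 times
Concatenation: 'jxqh' + 'jxqh' + 'jxqh' + 'jxqh'
Result: jxqhjxqhjxqhjxqh


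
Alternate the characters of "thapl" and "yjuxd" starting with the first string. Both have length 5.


String 1: 'thapl'
String 2: 'yjuxd'
Operation: alternate characters
Pairs: 't'+'y', 'h'+'j', 'a'+'u', 'p'+'x', 'l'+'d'
Result: tyhjaupxld


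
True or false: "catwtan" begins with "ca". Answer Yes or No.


Input string: 'catwtan'
Prefix to check: 'ca'
First 2 characters of input: 'ca'
Match: True
Result: Yes


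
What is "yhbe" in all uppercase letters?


Input string: 'yhbe'
Operation: convert each letter to uppercase
Mapping: 'y'->'Y', 'h'->'H', 'b'->'B', 'e'->'E'
Result: YHBE


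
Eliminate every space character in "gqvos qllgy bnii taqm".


Input string: 'gqvos qllgy bnii taqm'
Operation: remove all spaces
Words: 'gqvos', 'qllgy', 'bnii', 'taqm'
Join without spaces: gqvosqllgybniitaqm


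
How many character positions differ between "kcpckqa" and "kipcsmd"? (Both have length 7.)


String 1: 'kcpckqa'
String 2: 'kipcsmd'
Compare each position: pos 0: 'k'=='k', pos 1: 'c'!='i', pos 2: 'p'=='p', pos 3: 'c'=='c', pos 4: 'k'!='s', pos 5: 'q'!='m', pos 6: 'a'!='d'
Differing positions: 4
Hamming distance: 4


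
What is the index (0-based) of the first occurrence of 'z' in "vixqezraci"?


Input string: 'vixqezraci'
Target: 'z'
Scanning left to right: s[0]='v', s[1]='i', s[2]='x', s[3]='q', s[4]='e', s[5]='z'
First match at index: 5


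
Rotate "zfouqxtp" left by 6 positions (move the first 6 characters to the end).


Input: 'zfouqxtp', shift = 6
Operation: split at index 6 and swap parts
Front part s[0:6] = 'zfouqx'
Back part s[6:] = 'tp'
Rotated = back + front = 'tp' + 'zfouqx'
Result: tpzfouqx


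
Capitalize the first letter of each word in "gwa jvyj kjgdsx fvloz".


Input string: 'gwa jvyj kjgdsx fvloz'
Operation: capitalize first letter of each word
Word transformations: 'gwa'->'Gwa', 'jvyj'->'Jvyj', 'kjgdsx'->'Kjgdsx', 'fvloz'->'Fvloz'
Result: Gwa Jvyj Kjgdsx Fvloz


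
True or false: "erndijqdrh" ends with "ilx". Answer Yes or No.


Input string: 'erndijqdrh'
Suffix to check: 'ilx'
Last 3 characters of input: 'drh'
Match: False
Result: No


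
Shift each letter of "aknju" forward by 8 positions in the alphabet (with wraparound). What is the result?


Input: 'aknju', shift = 8
Operation: for each letter, (position + 8) mod 26
Mapping: 'a'(0+8=8)->'i', 'k'(10+8=18)->'s', 'n'(13+8=21)->'v', 'j'(9+8=17)->'r', 'u'(20+8=28, 28 mod 26=2)->'c'
Result: isvrc


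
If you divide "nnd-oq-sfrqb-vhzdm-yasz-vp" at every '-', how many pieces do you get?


Input string: 'nnd-oq-sfrqb-vhzdm-yasz-vp'
Delimiter: '-'
Split result: 'nnd', 'oq', 'sfrqb', 'vhzdm', 'yasz', 'vp'
Number of parts: 6


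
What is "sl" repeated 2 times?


Input string: 'sl'
Operation: repeat 2 times
Concatenation: 'sl' + 'sl'
Result: slsl


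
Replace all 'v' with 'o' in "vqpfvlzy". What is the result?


Input string: 'vqpfvlzy'
Operation: replace 'v' with 'o'
Positions of 'v': 0, 4
After replacement: oqpfolzy


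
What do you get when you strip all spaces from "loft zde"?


Input string: 'loft zde'
Operation: remove all spaces
Words: 'loft', 'zde'
Join without spaces: loftzde


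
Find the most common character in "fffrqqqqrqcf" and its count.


Input: 'fffrqqqqrqcf'
Operation: tally each character
Counts: 'c':1, 'f':4, 'q':5, 'r':2
Maximum: 'q' appears 5 times


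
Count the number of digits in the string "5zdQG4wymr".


Input string: '5zdQG4wymr'
Operation: count digit characters (0-9)
Scan: '5'(digit), 'z', 'd', 'Q', 'G', '4'(digit), 'w', 'y', 'm', 'r'
Digits found: 2
Result: 2


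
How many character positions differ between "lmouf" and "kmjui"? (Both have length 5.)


String 1: 'lmouf'
String 2: 'kmjui'
Compare each position: pos 0: 'l'!='k', pos 1: 'm'=='m', pos 2: 'o'!='j', pos 3: 'u'=='u', pos 4: 'f'!='i'
Differing positions: 3
Hamming distance: 3


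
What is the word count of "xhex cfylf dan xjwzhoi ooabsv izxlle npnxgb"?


Input string: 'xhex cfylf dan xjwzhoi ooabsv izxlle npnxgb'
Operation: split by spaces
Words found: 'xhex', 'cfylf', 'dan', 'xjwzhoi', 'ooabsv', 'izxlle', 'npnxgb'
Word count: 7


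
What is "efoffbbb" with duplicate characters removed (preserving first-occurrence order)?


Input: 'efoffbbb'
Operation: keep first occurrence of each character
Scan: s[0]='e' new -> keep; s[1]='f' new -> keep; s[2]='o' new -> keep; s[3]='f' seen -> skip; s[4]='f' seen -> skip; s[5]='b' new -> keep; s[6]='b' seen -> skip; s[7]='b' seen -> skip
Result: efob


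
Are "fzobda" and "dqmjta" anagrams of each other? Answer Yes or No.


String 1: 'fzobda' -> sorted: 'abdfoz'
String 2: 'dqmjta' -> sorted: 'adjmqt'
Compare sorted forms: 'abdfoz' != 'adjmqt'
Anagram: No


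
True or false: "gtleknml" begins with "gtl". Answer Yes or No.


Input string: 'gtleknml'
Prefix to check: 'gtl'
First 3 characters of input: 'gtl'
Match: True
Result: Yes


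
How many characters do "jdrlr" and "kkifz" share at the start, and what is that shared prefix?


String 1: 'jdrlr'
String 2: 'kkifz'
Compare position by position:
pos 0: 'j' vs 'k' differ -> stop
Longest common prefix: "" (length 0)


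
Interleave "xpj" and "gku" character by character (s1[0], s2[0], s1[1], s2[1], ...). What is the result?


String 1: 'xpj'
String 2: 'gku'
Operation: alternate characters
Pairs: 'x'+'g', 'p'+'k', 'j'+'u'
Result: xgpkju


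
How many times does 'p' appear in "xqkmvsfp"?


Input string: 'xqkmvsfp'
Target character: 'p'
Scan each position: s[7]='p'
Matches found at indices: 7
Total: 1


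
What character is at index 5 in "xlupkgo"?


Input string: 'xlupkgo'
Operation: get character at index 5
Index mapping: s[0]='x', s[1]='l', s[2]='u', s[3]='p', s[4]='k', s[5]='g'
Result: 'g'


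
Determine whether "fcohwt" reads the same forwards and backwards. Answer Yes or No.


Input string: 'fcohwt'
Reversed: 'twhocf'
Compare pairs: s[0]='f' vs s[5]='t' (mismatch), s[1]='c' vs s[4]='w' (mismatch), s[2]='o' vs s[3]='h' (mismatch)
Palindrome: No


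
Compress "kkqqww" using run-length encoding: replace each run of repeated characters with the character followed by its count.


Input: 'kkqqww'
Operation: identify consecutive runs
Runs: 'kk' -> k2, 'qq' -> q2, 'ww' -> w2
Encoded: k2q2w2


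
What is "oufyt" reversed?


Input string: 'oufyt'
Operation: reverse character order
Original order: 'o' -> 'u' -> 'f' -> 'y' -> 't'
Reversed order: 't' -> 'y' -> 'f' -> 'u' -> 'o'
Result: tyfuo


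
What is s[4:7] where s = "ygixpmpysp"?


Input string: 'ygixpmpysp'
Operation: slice [4:7]
Extract characters: s[4]='p', s[5]='m', s[6]='p'
Result: pmp


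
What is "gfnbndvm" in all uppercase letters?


Input string: 'gfnbndvm'
Operation: convert each letter to uppercase
Mapping: 'g'->'G', 'f'->'F', 'n'->'N', 'b'->'B', 'n'->'N', 'd'->'D', 'v'->'V', 'm'->'M'
Result: GFNBNDVM


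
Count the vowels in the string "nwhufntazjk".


Input string: 'nwhufntazjk'
Operation: count vowels (a, e, i, o, u)
Scan: s[0]='n', s[1]='w', s[2]='h', s[3]='u' (vowel), s[4]='f', s[5]='n', s[6]='t', s[7]='a' (vowel), s[8]='z', s[9]='j', s[10]='k'
Vowels found: 2
Result: 2


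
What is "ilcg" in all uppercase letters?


Input string: 'ilcg'
Operation: convert each letter to uppercase
Mapping: 'i'->'I', 'l'->'L', 'c'->'C', 'g'->'G'
Result: ILCG


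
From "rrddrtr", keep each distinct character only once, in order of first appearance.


Input: 'rrddrtr'
Operation: keep first occurrence of each character
Scan: s[0]='r' new -> keep; s[1]='r' seen -> skip; s[2]='d' new -> keep; s[3]='d' seen -> skip; s[4]='r' seen -> skip; s[5]='t' new -> keep; s[6]='r' seen -> skip
Result: rdt


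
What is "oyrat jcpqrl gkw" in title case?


Input string: 'oyrat jcpqrl gkw'
Operation: capitalize first letter of each word
Word transformations: 'oyrat'->'Oyrat', 'jcpqrl'->'Jcpqrl', 'gkw'->'Gkw'
Result: Oyrat Jcpqrl Gkw


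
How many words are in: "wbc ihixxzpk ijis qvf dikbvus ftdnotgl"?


Input string: 'wbc ihixxzpk ijis qvf dikbvus ftdnotgl'
Operation: split by spaces
Words found: 'wbc', 'ihixxzpk', 'ijis', 'qvf', 'dikbvus', 'ftdnotgl'
Word count: 6


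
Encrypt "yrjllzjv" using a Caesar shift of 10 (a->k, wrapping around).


Input: 'yrjllzjv', shift = 10
Operation: for each letter, (position + 10) mod 26
Mapping: 'y'(24+10=34, 34 mod 26=8)->'i', 'r'(17+10=27, 27 mod 26=1)->'b', 'j'(9+10=19)->'t', 'l'(11+10=21)->'v', 'l'(11+10=21)->'v', 'z'(25+10=35, 35 mod 26=9)->'j', 'j'(9+10=19)->'t', 'v'(21+10=31, 31 mod 26=5)->'f'
Result: ibtvvjtf


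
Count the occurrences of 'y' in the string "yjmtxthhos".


Input string: 'yjmtxthhos'
Target character: 'y'
Scan each position: s[0]='y'
Matches found at indices: 0
Total: 1


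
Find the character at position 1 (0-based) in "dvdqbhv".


Input string: 'dvdqbhv'
Operation: get character at index 1
Index mapping: s[0]='d', s[1]='v'
Result: 'v'


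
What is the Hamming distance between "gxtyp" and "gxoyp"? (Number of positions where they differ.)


String 1: 'gxtyp'
String 2: 'gxoyp'
Compare each position: pos 0: 'g'=='g', pos 1: 'x'=='x', pos 2: 't'!='o', pos 3: 'y'=='y', pos 4: 'p'=='p'
Differing positions: 1
Hamming distance: 1


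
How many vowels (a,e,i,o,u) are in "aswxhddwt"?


Input string: 'aswxhddwt'
Operation: count vowels (a, e, i, o, u)
Scan: s[0]='a' (vowel), s[1]='s', s[2]='w', s[3]='x', s[4]='h', s[5]='d', s[6]='d', s[7]='w', s[8]='t'
Vowels found: 1
Result: 1


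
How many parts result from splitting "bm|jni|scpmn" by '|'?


Input string: 'bm|jni|scpmn'
Delimiter: '|'
Split result: 'bm', 'jni', 'scpmn'
Number of parts: 3


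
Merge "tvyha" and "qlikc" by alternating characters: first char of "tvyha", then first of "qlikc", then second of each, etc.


String 1: 'tvyha'
String 2: 'qlikc'
Operation: alternate characters
Pairs: 't'+'q', 'v'+'l', 'y'+'i', 'h'+'k', 'a'+'c'
Result: tqvlyihkac


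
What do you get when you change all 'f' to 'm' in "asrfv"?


Input string: 'asrfv'
Operation: replace 'f' with 'm'
Positions of 'f': 3
After replacement: asrmv


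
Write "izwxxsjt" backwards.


Input string: 'izwxxsjt'
Operation: reverse character order
Original order: 'i' -> 'z' -> 'w' -> 'x' -> 'x' -> 's' -> 'j' -> 't'
Reversed order: 't' -> 'j' -> 's' -> 'x' -> 'x' -> 'w' -> 'z' -> 'i'
Result: tjsxxwzi


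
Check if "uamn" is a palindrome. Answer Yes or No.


Input string: 'uamn'
Reversed: 'nmau'
Compare pairs: s[0]='u' vs s[3]='n' (mismatch), s[1]='a' vs s[2]='m' (mismatch)
Palindrome: No


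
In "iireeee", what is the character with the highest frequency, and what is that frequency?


Input: 'iireeee'
Operation: tally each character
Counts: 'e':4, 'i':2, 'r':1
Maximum: 'e' appears 4 times


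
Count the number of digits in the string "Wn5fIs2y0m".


Input string: 'Wn5fIs2y0m'
Operation: count digit characters (0-9)
Scan: 'W', 'n', '5'(digit), 'f', 'I', 's', '2'(digit), 'y', '0'(digit), 'm'
Digits found: 3
Result: 3


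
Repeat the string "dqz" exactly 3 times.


Input string: 'dqz'
Operation: repeat 3 times
Concatenation: 'dqz' + 'dqz' + 'dqz'
Result: dqzdqzdqz


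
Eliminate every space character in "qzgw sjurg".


Input string: 'qzgw sjurg'
Operation: remove all spaces
Words: 'qzgw', 'sjurg'
Join without spaces: qzgwsjurg


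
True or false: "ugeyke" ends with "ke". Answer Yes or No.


Input string: 'ugeyke'
Suffix to check: 'ke'
Last 2 characters of input: 'ke'
Match: True
Result: Yes


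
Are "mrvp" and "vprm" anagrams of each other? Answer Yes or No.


String 1: 'mrvp' -> sorted: 'mprv'
String 2: 'vprm' -> sorted: 'mprv'
Compare sorted forms: 'mprv' == 'mprv'
Anagram: Yes


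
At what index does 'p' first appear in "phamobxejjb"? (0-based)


Input string: 'phamobxejjb'
Target: 'p'
Scanning left to right: s[0]='p'
First match at index: 0


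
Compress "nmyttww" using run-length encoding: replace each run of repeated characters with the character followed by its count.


Input: 'nmyttww'
Operation: identify consecutive runs
Runs: 'n' -> n1, 'm' -> m1, 'y' -> y1, 'tt' -> t2, 'ww' -> w2
Encoded: n1m1y1t2w2


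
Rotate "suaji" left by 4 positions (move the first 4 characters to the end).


Input: 'suaji', shift = 4
Operation: split at index 4 and swap parts
Front part s[0:4] = 'suaj'
Back part s[4:] = 'i'
Rotated = back + front = 'i' + 'suaj'
Result: isuaj


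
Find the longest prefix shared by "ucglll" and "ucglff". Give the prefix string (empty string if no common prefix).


String 1: 'ucglll'
String 2: 'ucglff'
Compare position by position:
pos 0: 'u' vs 'u' match
pos 1: 'c' vs 'c' match
pos 2: 'g' vs 'g' match
pos 3: 'l' vs 'l' match
pos 4: 'l' vs 'f' differ -> stop
Longest common prefix: "ucgl" (length 4)


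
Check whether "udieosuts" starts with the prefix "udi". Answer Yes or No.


Input string: 'udieosuts'
Prefix to check: 'udi'
First 3 characters of input: 'udi'
Match: True
Result: Yes


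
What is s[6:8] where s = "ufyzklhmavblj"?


Input string: 'ufyzklhmavblj'
Operation: slice [6:8]
Extract characters: s[6]='h', s[7]='m'
Result: hm


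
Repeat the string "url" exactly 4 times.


Input string: 'url'
Operation: repeat 4 times
Concatenation: 'url' + 'url' + 'url' + 'url'
Result: urlurlurlurl


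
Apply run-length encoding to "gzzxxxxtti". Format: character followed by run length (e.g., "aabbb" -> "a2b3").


Input: 'gzzxxxxtti'
Operation: identify consecutive runs
Runs: 'g' -> g1, 'zz' -> z2, 'xxxx' -> x4, 'tt' -> t2, 'i' -> i1
Encoded: g1z2x4t2i1


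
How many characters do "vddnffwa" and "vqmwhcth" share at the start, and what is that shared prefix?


String 1: 'vddnffwa'
String 2: 'vqmwhcth'
Compare position by position:
pos 0: 'v' vs 'v' match
pos 1: 'd' vs 'q' differ -> stop
Longest common prefix: "v" (length 1)


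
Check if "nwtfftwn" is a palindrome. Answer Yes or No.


Input string: 'nwtfftwn'
Reversed: 'nwtfftwn'
Compare pairs: s[0]='n' vs s[7]='n' (match), s[1]='w' vs s[6]='w' (match), s[2]='t' vs s[5]='t' (match), s[3]='f' vs s[4]='f' (match)
Palindrome: Yes


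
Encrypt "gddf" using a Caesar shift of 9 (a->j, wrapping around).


Input: 'gddf', shift = 9
Operation: for each letter, (position + 9) mod 26
Mapping: 'g'(6+9=15)->'p', 'd'(3+9=12)->'m', 'd'(3+9=12)->'m', 'f'(5+9=14)->'o'
Result: pmmo


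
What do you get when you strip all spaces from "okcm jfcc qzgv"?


Input string: 'okcm jfcc qzgv'
Operation: remove all spaces
Words: 'okcm', 'jfcc', 'qzgv'
Join without spaces: okcmjfccqzgv


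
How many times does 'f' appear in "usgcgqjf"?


Input string: 'usgcgqjf'
Target character: 'f'
Scan each position: s[7]='f'
Matches found at indices: 7
Total: 1


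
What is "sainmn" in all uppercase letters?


Input string: 'sainmn'
Operation: convert each letter to uppercase
Mapping: 's'->'S', 'a'->'A', 'i'->'I', 'n'->'N', 'm'->'M', 'n'->'N'
Result: SAINMN


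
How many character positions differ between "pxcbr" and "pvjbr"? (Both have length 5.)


String 1: 'pxcbr'
String 2: 'pvjbr'
Compare each position: pos 0: 'p'=='p', pos 1: 'x'!='v', pos 2: 'c'!='j', pos 3: 'b'=='b', pos 4: 'r'=='r'
Differing positions: 2
Hamming distance: 2


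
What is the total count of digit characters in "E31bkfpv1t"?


Input string: 'E31bkfpv1t'
Operation: count digit characters (0-9)
Scan: 'E', '3'(digit), '1'(digit), 'b', 'k', 'f', 'p', 'v', '1'(digit), 't'
Digits found: 3
Result: 3


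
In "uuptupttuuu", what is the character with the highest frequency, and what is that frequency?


Input: 'uuptupttuuu'
Operation: tally each character
Counts: 'p':2, 't':3, 'u':6
Maximum: 'u' appears 6 times


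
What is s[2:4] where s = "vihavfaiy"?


Input string: 'vihavfaiy'
Operation: slice [2:4]
Extract characters: s[2]='h', s[3]='a'
Result: ha


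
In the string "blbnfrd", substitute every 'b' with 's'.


Input string: 'blbnfrd'
Operation: replace 'b' with 's'
Positions of 'b': 0, 2
After replacement: slsnfrd


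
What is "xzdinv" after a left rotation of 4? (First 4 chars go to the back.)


Input: 'xzdinv', shift = 4
Operation: split at index 4 and swap parts
Front part s[0:4] = 'xzdi'
Back part s[4:] = 'nv'
Rotated = back + front = 'nv' + 'xzdi'
Result: nvxzdi


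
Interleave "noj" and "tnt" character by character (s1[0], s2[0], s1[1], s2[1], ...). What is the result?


String 1: 'noj'
String 2: 'tnt'
Operation: alternate characters
Pairs: 'n'+'t', 'o'+'n', 'j'+'t'
Result: ntonjt


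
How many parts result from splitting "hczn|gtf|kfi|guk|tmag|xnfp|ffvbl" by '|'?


Input string: 'hczn|gtf|kfi|guk|tmag|xnfp|ffvbl'
Delimiter: '|'
Split result: 'hczn', 'gtf', 'kfi', 'guk', 'tmag', 'xnfp', 'ffvbl'
Number of parts: 7


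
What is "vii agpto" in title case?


Input string: 'vii agpto'
Operation: capitalize first letter of each word
Word transformations: 'vii'->'Vii', 'agpto'->'Agpto'
Result: Vii Agpto


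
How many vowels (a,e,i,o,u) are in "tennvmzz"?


Input string: 'tennvmzz'
Operation: count vowels (a, e, i, o, u)
Scan: s[0]='t', s[1]='e' (vowel), s[2]='n', s[3]='n', s[4]='v', s[5]='m', s[6]='z', s[7]='z'
Vowels found: 1
Result: 1


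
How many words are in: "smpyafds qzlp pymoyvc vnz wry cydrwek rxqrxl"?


Input string: 'smpyafds qzlp pymoyvc vnz wry cydrwek rxqrxl'
Operation: split by spaces
Words found: 'smpyafds', 'qzlp', 'pymoyvc', 'vnz', 'wry', 'cydrwek', 'rxqrxl'
Word count: 7


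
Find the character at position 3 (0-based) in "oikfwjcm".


Input string: 'oikfwjcm'
Operation: get character at index 3
Index mapping: s[0]='o', s[1]='i', s[2]='k', s[3]='f'
Result: 'f'


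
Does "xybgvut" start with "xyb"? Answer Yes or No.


Input string: 'xybgvut'
Prefix to check: 'xyb'
First 3 characters of input: 'xyb'
Match: True
Result: Yes
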